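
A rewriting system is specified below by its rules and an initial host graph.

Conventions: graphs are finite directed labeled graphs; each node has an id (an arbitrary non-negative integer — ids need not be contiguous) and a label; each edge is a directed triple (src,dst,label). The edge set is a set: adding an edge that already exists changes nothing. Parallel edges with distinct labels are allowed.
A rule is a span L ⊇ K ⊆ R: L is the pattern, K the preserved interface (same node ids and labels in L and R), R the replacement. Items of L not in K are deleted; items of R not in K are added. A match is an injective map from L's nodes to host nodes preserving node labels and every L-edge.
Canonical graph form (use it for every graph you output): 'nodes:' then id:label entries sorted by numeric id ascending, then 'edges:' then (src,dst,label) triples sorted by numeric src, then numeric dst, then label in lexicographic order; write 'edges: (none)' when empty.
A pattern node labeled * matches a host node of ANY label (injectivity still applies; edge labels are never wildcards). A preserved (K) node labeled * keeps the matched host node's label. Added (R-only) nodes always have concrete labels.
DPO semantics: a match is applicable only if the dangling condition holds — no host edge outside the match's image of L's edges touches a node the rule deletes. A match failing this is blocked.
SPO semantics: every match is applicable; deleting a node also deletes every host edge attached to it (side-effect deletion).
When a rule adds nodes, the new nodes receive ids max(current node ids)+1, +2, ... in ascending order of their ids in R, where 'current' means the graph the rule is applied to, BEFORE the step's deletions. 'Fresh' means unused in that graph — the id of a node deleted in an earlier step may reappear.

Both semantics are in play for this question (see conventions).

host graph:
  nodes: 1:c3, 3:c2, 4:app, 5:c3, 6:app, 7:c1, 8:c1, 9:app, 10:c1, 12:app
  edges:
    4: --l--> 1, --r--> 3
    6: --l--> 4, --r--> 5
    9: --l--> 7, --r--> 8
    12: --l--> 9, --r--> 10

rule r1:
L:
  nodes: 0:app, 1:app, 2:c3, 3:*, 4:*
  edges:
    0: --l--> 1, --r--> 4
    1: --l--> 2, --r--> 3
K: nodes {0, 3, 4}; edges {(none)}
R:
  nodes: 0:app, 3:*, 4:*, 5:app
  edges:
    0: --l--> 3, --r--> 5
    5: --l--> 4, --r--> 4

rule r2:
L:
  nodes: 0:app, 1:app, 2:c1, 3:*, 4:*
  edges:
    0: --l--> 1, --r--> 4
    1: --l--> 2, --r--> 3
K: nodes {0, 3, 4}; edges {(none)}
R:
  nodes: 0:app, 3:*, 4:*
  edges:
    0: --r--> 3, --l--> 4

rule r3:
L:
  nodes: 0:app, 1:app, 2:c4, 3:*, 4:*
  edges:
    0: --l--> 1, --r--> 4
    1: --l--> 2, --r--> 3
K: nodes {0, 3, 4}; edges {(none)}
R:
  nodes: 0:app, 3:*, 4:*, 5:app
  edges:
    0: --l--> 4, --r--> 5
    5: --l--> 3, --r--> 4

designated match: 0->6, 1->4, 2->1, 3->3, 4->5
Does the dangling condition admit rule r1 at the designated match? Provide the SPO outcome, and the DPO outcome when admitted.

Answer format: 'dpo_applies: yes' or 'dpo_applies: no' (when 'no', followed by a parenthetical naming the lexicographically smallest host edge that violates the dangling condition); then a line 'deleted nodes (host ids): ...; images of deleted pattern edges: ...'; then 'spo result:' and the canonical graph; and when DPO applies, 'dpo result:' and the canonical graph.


dpo_applies: yes
deleted nodes (host ids): 1, 4; images of deleted pattern edges: (4,1,l); (4,3,r); (6,4,l); (6,5,r)
spo result:
nodes: 3:c2, 5:c3, 6:app, 7:c1, 8:c1, 9:app, 10:c1, 12:app, 13:app
edges: (6,3,l); (6,13,r); (9,7,l); (9,8,r); (12,9,l); (12,10,r); (13,5,l); (13,5,r)
dpo result:
nodes: 3:c2, 5:c3, 6:app, 7:c1, 8:c1, 9:app, 10:c1, 12:app, 13:app
edges: (6,3,l); (6,13,r); (9,7,l); (9,8,r); (12,9,l); (12,10,r); (13,5,l); (13,5,r)


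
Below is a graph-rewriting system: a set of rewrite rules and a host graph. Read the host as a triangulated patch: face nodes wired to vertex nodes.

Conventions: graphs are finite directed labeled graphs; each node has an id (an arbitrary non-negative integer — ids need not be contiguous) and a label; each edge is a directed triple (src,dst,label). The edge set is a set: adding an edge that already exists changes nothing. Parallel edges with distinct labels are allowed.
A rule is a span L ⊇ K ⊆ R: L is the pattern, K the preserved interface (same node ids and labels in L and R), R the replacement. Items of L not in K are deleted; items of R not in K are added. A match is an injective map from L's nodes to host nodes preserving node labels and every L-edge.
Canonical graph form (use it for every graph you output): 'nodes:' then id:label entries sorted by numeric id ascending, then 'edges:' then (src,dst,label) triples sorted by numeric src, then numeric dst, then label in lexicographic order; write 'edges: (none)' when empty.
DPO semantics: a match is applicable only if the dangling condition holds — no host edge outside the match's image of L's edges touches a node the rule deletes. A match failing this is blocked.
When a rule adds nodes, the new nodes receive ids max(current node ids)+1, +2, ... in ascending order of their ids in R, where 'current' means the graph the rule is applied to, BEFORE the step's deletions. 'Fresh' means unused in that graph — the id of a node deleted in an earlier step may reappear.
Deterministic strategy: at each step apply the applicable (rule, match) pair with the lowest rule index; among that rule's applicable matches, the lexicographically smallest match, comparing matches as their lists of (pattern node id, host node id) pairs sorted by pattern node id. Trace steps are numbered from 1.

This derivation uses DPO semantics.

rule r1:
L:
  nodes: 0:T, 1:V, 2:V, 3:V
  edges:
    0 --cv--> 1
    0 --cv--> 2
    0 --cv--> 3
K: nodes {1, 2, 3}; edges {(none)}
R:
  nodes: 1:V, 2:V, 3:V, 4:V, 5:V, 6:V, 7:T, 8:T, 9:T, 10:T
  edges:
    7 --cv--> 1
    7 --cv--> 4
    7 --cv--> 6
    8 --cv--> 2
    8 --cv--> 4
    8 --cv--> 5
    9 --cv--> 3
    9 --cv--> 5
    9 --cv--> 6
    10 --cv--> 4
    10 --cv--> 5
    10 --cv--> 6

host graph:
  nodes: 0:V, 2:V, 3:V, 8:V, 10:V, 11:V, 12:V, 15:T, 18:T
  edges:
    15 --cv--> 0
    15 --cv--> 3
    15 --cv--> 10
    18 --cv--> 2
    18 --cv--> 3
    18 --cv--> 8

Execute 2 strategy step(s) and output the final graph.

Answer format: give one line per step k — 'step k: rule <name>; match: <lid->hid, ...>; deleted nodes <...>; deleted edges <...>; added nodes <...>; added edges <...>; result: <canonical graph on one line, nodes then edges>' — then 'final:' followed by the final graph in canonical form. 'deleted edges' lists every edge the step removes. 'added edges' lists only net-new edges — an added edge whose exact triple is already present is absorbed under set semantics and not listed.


step 1: rule r1; match: 0->15, 1->0, 2->3, 3->10; deleted nodes 15; deleted edges (15,0,cv); (15,3,cv); (15,10,cv); added nodes 19, 20, 21, 22, 23, 24, 25; added edges (22,0,cv); (22,19,cv); (22,21,cv); (23,3,cv); (23,19,cv); (23,20,cv); (24,10,cv); (24,20,cv); (24,21,cv); (25,19,cv); (25,20,cv); (25,21,cv); result: nodes: 0:V, 2:V, 3:V, 8:V, 10:V, 11:V, 12:V, 18:T, 19:V, 20:V, 21:V, 22:T, 23:T, 24:T, 25:T edges: (18,2,cv); (18,3,cv); (18,8,cv); (22,0,cv); (22,19,cv); (22,21,cv); (23,3,cv); (23,19,cv); (23,20,cv); (24,10,cv); (24,20,cv); (24,21,cv); (25,19,cv); (25,20,cv); (25,21,cv)
step 2: rule r1; match: 0->18, 1->2, 2->3, 3->8; deleted nodes 18; deleted edges (18,2,cv); (18,3,cv); (18,8,cv); added nodes 26, 27, 28, 29, 30, 31, 32; added edges (29,2,cv); (29,26,cv); (29,28,cv); (30,3,cv); (30,26,cv); (30,27,cv); (31,8,cv); (31,27,cv); (31,28,cv); (32,26,cv); (32,27,cv); (32,28,cv); result: nodes: 0:V, 2:V, 3:V, 8:V, 10:V, 11:V, 12:V, 19:V, 20:V, 21:V, 22:T, 23:T, 24:T, 25:T, 26:V, 27:V, 28:V, 29:T, 30:T, 31:T, 32:T edges: (22,0,cv); (22,19,cv); (22,21,cv); (23,3,cv); (23,19,cv); (23,20,cv); (24,10,cv); (24,20,cv); (24,21,cv); (25,19,cv); (25,20,cv); (25,21,cv); (29,2,cv); (29,26,cv); (29,28,cv); (30,3,cv); (30,26,cv); (30,27,cv); (31,8,cv); (31,27,cv); (31,28,cv); (32,26,cv); (32,27,cv); (32,28,cv)
final:
nodes: 0:V, 2:V, 3:V, 8:V, 10:V, 11:V, 12:V, 19:V, 20:V, 21:V, 22:T, 23:T, 24:T, 25:T, 26:V, 27:V, 28:V, 29:T, 30:T, 31:T, 32:T
edges: (22,0,cv); (22,19,cv); (22,21,cv); (23,3,cv); (23,19,cv); (23,20,cv); (24,10,cv); (24,20,cv); (24,21,cv); (25,19,cv); (25,20,cv); (25,21,cv); (29,2,cv); (29,26,cv); (29,28,cv); (30,3,cv); (30,26,cv); (30,27,cv); (31,8,cv); (31,27,cv); (31,28,cv); (32,26,cv); (32,27,cv); (32,28,cv)


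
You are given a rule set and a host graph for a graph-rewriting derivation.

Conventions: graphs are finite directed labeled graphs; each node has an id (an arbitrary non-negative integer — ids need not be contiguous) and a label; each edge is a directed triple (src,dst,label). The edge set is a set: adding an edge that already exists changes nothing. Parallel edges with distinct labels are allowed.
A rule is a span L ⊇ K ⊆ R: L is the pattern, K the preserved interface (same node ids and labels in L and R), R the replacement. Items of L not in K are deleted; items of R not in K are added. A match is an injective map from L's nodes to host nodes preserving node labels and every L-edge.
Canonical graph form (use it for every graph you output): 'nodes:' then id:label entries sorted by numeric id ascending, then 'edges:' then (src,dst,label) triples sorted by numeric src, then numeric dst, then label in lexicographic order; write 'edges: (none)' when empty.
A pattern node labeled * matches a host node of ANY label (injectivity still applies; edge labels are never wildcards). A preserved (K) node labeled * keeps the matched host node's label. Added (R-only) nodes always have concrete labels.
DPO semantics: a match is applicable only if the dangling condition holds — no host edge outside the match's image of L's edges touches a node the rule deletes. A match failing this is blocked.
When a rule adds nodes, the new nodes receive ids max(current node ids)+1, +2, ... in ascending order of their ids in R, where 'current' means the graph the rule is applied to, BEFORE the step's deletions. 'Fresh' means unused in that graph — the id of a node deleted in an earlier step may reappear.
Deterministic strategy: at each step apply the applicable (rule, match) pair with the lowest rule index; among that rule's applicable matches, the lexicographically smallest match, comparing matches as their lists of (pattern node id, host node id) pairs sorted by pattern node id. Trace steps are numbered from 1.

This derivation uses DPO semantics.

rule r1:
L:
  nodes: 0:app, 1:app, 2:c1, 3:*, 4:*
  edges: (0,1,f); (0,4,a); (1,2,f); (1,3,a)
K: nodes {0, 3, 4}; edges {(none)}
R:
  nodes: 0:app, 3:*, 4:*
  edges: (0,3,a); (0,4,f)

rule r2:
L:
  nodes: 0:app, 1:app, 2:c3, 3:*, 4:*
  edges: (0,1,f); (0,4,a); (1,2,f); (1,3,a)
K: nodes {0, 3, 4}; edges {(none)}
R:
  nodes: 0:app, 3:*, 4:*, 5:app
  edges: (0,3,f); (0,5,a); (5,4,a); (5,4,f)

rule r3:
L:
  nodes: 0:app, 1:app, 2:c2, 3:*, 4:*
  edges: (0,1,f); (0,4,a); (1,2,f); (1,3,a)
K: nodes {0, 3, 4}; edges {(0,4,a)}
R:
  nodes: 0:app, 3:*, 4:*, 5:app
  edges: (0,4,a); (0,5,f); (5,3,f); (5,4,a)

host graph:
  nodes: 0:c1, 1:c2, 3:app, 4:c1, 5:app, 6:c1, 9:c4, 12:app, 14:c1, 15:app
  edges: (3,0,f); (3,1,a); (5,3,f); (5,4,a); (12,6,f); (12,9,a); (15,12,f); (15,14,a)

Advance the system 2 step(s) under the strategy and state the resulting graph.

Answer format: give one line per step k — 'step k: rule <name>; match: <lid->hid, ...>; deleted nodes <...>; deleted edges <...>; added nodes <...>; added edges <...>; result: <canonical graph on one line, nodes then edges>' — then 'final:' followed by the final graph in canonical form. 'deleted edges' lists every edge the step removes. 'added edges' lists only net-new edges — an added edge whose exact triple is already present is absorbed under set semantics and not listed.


step 1: rule r1; match: 0->5, 1->3, 2->0, 3->1, 4->4; deleted nodes 0, 3; deleted edges (3,0,f); (3,1,a); (5,3,f); (5,4,a); added nodes (none); added edges (5,1,a); (5,4,f); result: nodes: 1:c2, 4:c1, 5:app, 6:c1, 9:c4, 12:app, 14:c1, 15:app edges: (5,1,a); (5,4,f); (12,6,f); (12,9,a); (15,12,f); (15,14,a)
step 2: rule r1; match: 0->15, 1->12, 2->6, 3->9, 4->14; deleted nodes 6, 12; deleted edges (12,6,f); (12,9,a); (15,12,f); (15,14,a); added nodes (none); added edges (15,9,a); (15,14,f); result: nodes: 1:c2, 4:c1, 5:app, 9:c4, 14:c1, 15:app edges: (5,1,a); (5,4,f); (15,9,a); (15,14,f)
final:
nodes: 1:c2, 4:c1, 5:app, 9:c4, 14:c1, 15:app
edges: (5,1,a); (5,4,f); (15,9,a); (15,14,f)


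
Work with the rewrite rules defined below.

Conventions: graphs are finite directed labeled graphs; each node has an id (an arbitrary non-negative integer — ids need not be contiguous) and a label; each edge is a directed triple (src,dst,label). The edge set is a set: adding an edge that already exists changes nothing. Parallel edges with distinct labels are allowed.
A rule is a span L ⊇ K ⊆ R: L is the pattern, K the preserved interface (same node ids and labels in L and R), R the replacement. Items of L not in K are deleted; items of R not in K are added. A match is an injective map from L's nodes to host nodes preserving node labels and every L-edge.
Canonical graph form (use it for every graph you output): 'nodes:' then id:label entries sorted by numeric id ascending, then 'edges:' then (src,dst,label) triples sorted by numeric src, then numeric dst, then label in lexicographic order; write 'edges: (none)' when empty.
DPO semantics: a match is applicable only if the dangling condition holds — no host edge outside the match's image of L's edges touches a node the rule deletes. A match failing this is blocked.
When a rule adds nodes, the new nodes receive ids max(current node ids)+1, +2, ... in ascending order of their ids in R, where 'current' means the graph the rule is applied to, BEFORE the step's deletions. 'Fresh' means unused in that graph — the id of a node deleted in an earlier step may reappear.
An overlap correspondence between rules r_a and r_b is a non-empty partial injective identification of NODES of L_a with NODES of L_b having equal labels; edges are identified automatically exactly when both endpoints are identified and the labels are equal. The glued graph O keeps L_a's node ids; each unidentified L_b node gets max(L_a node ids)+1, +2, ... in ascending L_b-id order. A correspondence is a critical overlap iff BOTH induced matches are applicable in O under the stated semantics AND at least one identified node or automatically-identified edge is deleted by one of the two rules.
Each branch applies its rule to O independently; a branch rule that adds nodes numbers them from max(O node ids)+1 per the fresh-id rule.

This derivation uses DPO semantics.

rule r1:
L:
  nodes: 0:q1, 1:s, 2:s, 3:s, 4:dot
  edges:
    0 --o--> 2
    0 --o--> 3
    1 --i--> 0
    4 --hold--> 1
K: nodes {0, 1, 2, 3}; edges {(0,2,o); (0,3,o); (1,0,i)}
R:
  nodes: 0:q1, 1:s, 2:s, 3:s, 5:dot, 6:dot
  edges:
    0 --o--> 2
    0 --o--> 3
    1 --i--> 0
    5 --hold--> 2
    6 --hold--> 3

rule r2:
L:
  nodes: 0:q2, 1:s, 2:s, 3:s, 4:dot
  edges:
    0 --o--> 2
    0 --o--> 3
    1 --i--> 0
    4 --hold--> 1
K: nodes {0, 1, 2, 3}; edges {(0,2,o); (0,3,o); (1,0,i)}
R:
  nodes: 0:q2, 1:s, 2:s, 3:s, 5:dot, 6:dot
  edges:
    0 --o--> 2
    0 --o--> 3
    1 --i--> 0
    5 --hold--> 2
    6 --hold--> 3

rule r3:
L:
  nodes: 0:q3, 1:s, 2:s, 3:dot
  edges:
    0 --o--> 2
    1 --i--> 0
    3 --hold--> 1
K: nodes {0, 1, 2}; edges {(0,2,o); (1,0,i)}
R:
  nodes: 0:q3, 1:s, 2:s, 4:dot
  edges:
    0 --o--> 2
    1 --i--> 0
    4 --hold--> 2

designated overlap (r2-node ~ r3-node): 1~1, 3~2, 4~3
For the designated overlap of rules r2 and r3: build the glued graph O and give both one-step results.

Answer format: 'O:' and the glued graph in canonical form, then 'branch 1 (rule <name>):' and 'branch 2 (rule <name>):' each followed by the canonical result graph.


O:
nodes: 0:q2, 1:s, 2:s, 3:s, 4:dot, 5:q3
edges: (0,2,o); (0,3,o); (1,0,i); (1,5,i); (4,1,hold); (5,3,o)
branch 1 (rule r2):
nodes: 0:q2, 1:s, 2:s, 3:s, 5:q3, 6:dot, 7:dot
edges: (0,2,o); (0,3,o); (1,0,i); (1,5,i); (5,3,o); (6,2,hold); (7,3,hold)
branch 2 (rule r3):
nodes: 0:q2, 1:s, 2:s, 3:s, 5:q3, 6:dot
edges: (0,2,o); (0,3,o); (1,0,i); (1,5,i); (5,3,o); (6,3,hold)


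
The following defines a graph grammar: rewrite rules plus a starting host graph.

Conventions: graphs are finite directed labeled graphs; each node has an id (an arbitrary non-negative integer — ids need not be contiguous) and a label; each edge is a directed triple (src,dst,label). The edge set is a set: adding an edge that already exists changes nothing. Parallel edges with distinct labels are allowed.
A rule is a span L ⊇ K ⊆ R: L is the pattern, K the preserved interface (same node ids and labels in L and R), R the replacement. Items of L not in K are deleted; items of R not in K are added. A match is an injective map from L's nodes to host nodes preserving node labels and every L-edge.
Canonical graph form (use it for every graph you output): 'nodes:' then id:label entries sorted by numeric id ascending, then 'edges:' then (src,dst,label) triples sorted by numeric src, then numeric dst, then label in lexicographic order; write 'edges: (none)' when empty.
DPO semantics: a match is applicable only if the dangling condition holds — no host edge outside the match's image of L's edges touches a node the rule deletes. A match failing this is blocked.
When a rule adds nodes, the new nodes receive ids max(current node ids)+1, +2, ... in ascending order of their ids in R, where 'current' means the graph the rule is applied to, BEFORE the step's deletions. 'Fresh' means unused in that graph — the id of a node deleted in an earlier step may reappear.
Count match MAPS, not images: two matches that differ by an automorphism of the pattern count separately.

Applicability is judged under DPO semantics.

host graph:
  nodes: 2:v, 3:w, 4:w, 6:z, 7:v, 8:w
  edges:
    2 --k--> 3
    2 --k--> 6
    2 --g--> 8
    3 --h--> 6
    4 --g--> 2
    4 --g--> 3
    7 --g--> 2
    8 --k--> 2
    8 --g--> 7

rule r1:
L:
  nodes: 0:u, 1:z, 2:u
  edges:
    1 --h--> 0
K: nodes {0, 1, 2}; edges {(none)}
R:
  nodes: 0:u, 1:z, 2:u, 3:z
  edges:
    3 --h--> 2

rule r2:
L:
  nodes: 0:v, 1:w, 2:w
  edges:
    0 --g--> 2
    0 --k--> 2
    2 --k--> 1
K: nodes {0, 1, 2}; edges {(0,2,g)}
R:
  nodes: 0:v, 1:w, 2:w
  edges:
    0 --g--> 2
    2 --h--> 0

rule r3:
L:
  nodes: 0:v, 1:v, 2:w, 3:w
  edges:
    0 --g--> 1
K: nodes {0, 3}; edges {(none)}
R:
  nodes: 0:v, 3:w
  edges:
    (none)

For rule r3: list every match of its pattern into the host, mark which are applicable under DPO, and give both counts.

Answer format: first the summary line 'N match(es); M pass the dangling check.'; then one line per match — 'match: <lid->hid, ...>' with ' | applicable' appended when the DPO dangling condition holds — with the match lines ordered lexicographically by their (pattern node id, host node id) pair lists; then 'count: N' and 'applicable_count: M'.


6 match(es); 0 pass the dangling check.
match: 0->7, 1->2, 2->3, 3->4
match: 0->7, 1->2, 2->3, 3->8
match: 0->7, 1->2, 2->4, 3->3
match: 0->7, 1->2, 2->4, 3->8
match: 0->7, 1->2, 2->8, 3->3
match: 0->7, 1->2, 2->8, 3->4
count: 6
applicable_count: 0


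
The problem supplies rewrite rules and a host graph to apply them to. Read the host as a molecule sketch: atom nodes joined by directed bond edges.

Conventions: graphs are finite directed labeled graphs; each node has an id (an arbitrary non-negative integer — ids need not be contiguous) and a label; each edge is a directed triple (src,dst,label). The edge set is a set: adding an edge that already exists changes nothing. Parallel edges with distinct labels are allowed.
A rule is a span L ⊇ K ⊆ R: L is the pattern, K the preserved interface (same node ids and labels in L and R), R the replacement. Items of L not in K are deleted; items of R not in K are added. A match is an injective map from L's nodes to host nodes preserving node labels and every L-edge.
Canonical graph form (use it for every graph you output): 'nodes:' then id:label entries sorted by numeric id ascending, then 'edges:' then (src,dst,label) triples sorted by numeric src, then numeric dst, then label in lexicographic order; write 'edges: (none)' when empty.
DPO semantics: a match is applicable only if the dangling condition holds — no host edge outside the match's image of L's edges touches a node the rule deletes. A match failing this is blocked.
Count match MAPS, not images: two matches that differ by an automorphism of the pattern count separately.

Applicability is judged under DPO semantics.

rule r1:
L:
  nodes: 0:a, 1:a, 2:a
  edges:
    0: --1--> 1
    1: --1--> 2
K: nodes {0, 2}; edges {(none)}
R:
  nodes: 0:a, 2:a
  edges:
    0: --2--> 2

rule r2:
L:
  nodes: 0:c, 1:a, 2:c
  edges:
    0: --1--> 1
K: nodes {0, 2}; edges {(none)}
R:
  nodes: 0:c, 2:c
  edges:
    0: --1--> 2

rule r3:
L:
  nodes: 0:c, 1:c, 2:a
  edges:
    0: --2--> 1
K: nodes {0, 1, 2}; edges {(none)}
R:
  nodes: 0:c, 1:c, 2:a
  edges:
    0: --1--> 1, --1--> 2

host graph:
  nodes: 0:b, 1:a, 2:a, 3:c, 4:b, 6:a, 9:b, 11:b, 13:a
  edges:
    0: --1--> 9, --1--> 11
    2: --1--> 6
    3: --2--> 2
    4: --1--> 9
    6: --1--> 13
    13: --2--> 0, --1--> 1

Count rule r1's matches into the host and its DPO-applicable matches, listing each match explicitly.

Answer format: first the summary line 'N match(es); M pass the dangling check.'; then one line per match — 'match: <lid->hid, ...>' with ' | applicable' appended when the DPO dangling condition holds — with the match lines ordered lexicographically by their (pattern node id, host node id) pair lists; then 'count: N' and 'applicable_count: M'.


2 match(es); 1 pass the dangling check.
match: 0->2, 1->6, 2->13 | applicable
match: 0->6, 1->13, 2->1
count: 2
applicable_count: 1


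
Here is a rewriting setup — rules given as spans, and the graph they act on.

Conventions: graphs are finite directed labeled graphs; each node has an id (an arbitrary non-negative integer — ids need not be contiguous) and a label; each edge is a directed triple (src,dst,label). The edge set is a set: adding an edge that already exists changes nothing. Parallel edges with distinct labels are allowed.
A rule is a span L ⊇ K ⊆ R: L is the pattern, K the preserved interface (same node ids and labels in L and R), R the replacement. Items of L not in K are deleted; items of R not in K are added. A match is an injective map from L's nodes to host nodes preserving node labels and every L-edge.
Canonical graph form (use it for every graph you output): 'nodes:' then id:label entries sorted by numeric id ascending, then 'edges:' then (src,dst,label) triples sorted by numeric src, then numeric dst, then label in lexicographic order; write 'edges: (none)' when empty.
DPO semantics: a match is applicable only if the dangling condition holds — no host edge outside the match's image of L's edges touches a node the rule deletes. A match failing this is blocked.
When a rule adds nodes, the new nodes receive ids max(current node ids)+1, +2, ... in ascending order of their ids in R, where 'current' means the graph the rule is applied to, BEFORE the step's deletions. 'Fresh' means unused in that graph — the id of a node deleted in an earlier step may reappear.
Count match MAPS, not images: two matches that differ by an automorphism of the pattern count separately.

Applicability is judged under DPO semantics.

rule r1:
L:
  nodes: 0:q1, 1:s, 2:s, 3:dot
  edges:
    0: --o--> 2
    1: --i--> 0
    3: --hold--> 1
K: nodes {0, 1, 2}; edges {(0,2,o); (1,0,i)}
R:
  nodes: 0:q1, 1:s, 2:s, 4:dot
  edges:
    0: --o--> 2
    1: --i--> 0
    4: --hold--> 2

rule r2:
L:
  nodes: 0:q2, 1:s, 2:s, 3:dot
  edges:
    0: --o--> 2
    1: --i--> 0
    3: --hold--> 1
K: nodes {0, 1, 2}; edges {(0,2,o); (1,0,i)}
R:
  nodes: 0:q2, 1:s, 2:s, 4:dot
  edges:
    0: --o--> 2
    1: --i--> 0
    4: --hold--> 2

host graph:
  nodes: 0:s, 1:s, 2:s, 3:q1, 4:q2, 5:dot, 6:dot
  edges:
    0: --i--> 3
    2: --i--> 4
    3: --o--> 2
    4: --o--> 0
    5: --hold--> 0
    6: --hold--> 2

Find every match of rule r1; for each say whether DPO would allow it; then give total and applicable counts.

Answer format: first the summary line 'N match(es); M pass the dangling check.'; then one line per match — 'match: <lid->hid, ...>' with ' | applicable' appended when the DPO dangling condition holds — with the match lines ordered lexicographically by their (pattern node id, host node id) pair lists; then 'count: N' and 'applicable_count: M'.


1 match(es); 1 pass the dangling check.
match: 0->3, 1->0, 2->2, 3->5 | applicable
count: 1
applicable_count: 1


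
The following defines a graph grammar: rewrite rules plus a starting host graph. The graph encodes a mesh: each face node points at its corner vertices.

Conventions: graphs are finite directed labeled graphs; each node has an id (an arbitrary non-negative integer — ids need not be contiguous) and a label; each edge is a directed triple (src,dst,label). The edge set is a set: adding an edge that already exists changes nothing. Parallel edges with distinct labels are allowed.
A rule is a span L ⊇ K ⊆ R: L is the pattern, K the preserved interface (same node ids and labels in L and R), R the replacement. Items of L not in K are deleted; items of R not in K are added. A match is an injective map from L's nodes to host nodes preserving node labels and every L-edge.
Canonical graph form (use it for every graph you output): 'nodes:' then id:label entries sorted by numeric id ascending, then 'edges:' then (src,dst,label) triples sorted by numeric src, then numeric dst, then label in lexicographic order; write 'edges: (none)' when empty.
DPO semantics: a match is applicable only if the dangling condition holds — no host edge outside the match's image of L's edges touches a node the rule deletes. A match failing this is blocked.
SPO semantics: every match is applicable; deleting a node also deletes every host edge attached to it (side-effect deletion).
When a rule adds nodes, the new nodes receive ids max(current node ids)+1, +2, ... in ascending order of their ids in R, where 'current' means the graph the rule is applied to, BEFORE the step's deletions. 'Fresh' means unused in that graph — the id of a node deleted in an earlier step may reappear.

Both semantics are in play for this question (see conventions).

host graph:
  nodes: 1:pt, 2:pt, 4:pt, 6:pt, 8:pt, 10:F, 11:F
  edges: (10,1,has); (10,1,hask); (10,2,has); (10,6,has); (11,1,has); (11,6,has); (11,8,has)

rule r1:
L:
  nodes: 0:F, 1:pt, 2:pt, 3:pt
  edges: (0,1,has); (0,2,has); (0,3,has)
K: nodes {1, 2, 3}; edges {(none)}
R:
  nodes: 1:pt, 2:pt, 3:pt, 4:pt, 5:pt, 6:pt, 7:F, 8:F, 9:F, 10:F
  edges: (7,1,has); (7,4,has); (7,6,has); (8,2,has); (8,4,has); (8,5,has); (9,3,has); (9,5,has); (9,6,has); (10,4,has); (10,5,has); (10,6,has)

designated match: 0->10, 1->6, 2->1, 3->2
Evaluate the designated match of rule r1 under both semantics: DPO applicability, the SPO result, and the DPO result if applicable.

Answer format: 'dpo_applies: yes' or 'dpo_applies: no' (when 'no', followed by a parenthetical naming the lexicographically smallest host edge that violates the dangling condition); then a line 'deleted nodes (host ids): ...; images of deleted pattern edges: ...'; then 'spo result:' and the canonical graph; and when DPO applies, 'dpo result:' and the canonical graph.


dpo_applies: no
(the rule deletes node 10, which keeps host edge (10,1,hask) outside the match image — the dangling condition fails, DPO blocks; SPO proceeds and side-deletes such edges)
deleted nodes (host ids): 10; images of deleted pattern edges: (10,1,has); (10,2,has); (10,6,has)
spo result:
nodes: 1:pt, 2:pt, 4:pt, 6:pt, 8:pt, 11:F, 12:pt, 13:pt, 14:pt, 15:F, 16:F, 17:F, 18:F
edges: (11,1,has); (11,6,has); (11,8,has); (15,6,has); (15,12,has); (15,14,has); (16,1,has); (16,12,has); (16,13,has); (17,2,has); (17,13,has); (17,14,has); (18,12,has); (18,13,has); (18,14,has)


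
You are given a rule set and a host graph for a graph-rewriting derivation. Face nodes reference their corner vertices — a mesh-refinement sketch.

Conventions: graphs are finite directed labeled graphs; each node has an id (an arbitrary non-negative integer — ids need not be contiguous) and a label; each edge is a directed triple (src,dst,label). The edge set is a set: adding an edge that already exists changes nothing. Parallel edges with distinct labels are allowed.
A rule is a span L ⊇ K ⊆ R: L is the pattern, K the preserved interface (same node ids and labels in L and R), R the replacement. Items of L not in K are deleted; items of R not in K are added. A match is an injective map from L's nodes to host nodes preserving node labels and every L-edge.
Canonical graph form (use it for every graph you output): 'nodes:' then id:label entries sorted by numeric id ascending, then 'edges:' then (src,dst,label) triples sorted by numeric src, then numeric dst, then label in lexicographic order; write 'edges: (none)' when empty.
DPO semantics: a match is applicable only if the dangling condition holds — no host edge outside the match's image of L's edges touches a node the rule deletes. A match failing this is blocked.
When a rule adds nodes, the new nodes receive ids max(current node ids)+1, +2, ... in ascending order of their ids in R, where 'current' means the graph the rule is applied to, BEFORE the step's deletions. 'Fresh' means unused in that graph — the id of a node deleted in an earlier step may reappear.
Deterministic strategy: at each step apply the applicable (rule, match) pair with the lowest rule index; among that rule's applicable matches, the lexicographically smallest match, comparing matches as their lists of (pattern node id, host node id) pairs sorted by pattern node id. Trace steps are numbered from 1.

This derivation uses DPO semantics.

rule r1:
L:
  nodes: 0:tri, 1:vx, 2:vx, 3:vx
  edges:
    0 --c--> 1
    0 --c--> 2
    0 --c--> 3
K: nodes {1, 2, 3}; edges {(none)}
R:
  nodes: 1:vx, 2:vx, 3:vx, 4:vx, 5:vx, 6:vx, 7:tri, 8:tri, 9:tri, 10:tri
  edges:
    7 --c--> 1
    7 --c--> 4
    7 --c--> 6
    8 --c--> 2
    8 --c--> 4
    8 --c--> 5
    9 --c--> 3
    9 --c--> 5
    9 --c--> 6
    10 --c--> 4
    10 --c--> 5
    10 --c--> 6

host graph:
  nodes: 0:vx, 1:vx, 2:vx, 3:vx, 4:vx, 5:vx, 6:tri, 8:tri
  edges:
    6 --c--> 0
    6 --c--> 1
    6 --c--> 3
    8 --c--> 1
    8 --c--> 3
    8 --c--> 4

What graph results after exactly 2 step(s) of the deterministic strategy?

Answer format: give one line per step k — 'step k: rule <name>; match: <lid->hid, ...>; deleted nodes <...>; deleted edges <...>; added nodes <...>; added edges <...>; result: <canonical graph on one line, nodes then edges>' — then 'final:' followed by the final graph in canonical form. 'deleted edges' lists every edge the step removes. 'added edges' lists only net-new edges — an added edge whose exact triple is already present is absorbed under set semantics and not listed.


step 1: rule r1; match: 0->6, 1->0, 2->1, 3->3; deleted nodes 6; deleted edges (6,0,c); (6,1,c); (6,3,c); added nodes 9, 10, 11, 12, 13, 14, 15; added edges (12,0,c); (12,9,c); (12,11,c); (13,1,c); (13,9,c); (13,10,c); (14,3,c); (14,10,c); (14,11,c); (15,9,c); (15,10,c); (15,11,c); result: nodes: 0:vx, 1:vx, 2:vx, 3:vx, 4:vx, 5:vx, 8:tri, 9:vx, 10:vx, 11:vx, 12:tri, 13:tri, 14:tri, 15:tri edges: (8,1,c); (8,3,c); (8,4,c); (12,0,c); (12,9,c); (12,11,c); (13,1,c); (13,9,c); (13,10,c); (14,3,c); (14,10,c); (14,11,c); (15,9,c); (15,10,c); (15,11,c)
step 2: rule r1; match: 0->8, 1->1, 2->3, 3->4; deleted nodes 8; deleted edges (8,1,c); (8,3,c); (8,4,c); added nodes 16, 17, 18, 19, 20, 21, 22; added edges (19,1,c); (19,16,c); (19,18,c); (20,3,c); (20,16,c); (20,17,c); (21,4,c); (21,17,c); (21,18,c); (22,16,c); (22,17,c); (22,18,c); result: nodes: 0:vx, 1:vx, 2:vx, 3:vx, 4:vx, 5:vx, 9:vx, 10:vx, 11:vx, 12:tri, 13:tri, 14:tri, 15:tri, 16:vx, 17:vx, 18:vx, 19:tri, 20:tri, 21:tri, 22:tri edges: (12,0,c); (12,9,c); (12,11,c); (13,1,c); (13,9,c); (13,10,c); (14,3,c); (14,10,c); (14,11,c); (15,9,c); (15,10,c); (15,11,c); (19,1,c); (19,16,c); (19,18,c); (20,3,c); (20,16,c); (20,17,c); (21,4,c); (21,17,c); (21,18,c); (22,16,c); (22,17,c); (22,18,c)
final:
nodes: 0:vx, 1:vx, 2:vx, 3:vx, 4:vx, 5:vx, 9:vx, 10:vx, 11:vx, 12:tri, 13:tri, 14:tri, 15:tri, 16:vx, 17:vx, 18:vx, 19:tri, 20:tri, 21:tri, 22:tri
edges: (12,0,c); (12,9,c); (12,11,c); (13,1,c); (13,9,c); (13,10,c); (14,3,c); (14,10,c); (14,11,c); (15,9,c); (15,10,c); (15,11,c); (19,1,c); (19,16,c); (19,18,c); (20,3,c); (20,16,c); (20,17,c); (21,4,c); (21,17,c); (21,18,c); (22,16,c); (22,17,c); (22,18,c)


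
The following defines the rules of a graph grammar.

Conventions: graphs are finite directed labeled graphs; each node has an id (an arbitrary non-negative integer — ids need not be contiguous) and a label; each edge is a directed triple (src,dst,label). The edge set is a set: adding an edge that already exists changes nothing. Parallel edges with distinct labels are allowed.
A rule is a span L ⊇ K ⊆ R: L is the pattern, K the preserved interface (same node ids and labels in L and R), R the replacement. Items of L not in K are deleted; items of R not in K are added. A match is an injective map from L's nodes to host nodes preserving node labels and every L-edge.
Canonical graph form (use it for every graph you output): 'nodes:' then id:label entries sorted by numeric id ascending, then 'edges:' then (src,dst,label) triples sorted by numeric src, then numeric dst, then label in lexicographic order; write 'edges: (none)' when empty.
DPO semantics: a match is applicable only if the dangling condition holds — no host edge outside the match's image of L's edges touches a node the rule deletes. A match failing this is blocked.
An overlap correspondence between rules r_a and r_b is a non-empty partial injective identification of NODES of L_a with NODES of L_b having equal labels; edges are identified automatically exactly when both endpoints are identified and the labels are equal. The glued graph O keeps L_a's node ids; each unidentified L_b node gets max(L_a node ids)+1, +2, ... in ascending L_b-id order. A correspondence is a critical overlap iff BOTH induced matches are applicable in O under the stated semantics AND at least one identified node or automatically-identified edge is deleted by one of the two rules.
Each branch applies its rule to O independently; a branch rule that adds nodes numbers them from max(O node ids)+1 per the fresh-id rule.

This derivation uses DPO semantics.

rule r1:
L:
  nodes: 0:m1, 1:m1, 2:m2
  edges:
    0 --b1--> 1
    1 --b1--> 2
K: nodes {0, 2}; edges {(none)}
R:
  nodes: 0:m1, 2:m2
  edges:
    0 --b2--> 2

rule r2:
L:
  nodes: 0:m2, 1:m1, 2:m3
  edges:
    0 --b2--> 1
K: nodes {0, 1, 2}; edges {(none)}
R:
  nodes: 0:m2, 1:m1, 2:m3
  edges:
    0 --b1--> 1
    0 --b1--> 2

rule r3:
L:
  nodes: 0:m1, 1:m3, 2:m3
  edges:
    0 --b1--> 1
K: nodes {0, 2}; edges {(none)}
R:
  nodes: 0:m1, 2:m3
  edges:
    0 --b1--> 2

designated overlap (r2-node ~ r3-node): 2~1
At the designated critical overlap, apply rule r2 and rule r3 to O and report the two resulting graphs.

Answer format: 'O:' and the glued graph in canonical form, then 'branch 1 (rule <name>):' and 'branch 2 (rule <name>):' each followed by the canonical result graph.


O:
nodes: 0:m2, 1:m1, 2:m3, 3:m1, 4:m3
edges: (0,1,b2); (3,2,b1)
branch 1 (rule r2):
nodes: 0:m2, 1:m1, 2:m3, 3:m1, 4:m3
edges: (0,1,b1); (0,2,b1); (3,2,b1)
branch 2 (rule r3):
nodes: 0:m2, 1:m1, 3:m1, 4:m3
edges: (0,1,b2); (3,4,b1)


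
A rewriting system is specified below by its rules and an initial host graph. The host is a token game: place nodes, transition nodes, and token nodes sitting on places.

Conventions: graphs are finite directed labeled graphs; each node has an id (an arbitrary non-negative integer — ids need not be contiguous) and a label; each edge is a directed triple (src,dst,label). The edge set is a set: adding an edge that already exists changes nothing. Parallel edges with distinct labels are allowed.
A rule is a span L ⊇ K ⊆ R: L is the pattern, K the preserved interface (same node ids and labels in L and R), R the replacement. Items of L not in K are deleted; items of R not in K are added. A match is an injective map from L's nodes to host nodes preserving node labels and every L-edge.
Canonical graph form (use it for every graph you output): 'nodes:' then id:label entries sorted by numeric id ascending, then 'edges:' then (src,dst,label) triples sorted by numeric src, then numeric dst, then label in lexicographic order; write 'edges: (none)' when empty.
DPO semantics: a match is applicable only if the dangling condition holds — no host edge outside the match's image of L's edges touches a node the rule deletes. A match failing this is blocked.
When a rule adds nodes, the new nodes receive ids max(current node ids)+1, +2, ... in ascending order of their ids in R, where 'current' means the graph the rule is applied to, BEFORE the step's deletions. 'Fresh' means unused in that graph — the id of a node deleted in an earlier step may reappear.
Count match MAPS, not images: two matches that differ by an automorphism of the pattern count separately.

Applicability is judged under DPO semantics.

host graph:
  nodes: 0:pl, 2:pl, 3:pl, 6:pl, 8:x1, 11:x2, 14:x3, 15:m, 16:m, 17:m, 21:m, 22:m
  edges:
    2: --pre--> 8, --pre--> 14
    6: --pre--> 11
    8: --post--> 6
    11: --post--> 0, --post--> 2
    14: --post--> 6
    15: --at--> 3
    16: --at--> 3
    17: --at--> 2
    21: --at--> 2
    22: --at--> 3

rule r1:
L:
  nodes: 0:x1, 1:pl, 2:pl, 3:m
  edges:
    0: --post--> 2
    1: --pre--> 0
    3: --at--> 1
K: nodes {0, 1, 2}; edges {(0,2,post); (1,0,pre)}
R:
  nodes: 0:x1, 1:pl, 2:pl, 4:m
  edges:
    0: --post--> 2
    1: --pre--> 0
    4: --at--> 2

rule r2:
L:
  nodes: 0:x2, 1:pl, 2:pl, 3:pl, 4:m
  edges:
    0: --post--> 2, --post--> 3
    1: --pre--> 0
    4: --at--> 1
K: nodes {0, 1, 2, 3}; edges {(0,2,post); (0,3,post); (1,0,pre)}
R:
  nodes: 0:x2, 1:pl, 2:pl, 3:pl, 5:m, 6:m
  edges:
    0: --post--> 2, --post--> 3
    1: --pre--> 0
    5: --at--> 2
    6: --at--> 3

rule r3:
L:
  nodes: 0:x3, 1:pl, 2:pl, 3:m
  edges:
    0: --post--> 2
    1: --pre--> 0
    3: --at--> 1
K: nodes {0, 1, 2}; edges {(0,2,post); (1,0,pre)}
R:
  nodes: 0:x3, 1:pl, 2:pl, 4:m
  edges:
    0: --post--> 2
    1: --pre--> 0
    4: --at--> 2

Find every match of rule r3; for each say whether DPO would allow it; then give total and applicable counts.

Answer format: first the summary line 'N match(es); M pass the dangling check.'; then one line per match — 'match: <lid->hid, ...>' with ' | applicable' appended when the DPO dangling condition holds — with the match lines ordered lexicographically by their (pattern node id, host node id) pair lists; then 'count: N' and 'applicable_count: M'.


2 match(es); 2 pass the dangling check.
match: 0->14, 1->2, 2->6, 3->17 | applicable
match: 0->14, 1->2, 2->6, 3->21 | applicable
count: 2
applicable_count: 2


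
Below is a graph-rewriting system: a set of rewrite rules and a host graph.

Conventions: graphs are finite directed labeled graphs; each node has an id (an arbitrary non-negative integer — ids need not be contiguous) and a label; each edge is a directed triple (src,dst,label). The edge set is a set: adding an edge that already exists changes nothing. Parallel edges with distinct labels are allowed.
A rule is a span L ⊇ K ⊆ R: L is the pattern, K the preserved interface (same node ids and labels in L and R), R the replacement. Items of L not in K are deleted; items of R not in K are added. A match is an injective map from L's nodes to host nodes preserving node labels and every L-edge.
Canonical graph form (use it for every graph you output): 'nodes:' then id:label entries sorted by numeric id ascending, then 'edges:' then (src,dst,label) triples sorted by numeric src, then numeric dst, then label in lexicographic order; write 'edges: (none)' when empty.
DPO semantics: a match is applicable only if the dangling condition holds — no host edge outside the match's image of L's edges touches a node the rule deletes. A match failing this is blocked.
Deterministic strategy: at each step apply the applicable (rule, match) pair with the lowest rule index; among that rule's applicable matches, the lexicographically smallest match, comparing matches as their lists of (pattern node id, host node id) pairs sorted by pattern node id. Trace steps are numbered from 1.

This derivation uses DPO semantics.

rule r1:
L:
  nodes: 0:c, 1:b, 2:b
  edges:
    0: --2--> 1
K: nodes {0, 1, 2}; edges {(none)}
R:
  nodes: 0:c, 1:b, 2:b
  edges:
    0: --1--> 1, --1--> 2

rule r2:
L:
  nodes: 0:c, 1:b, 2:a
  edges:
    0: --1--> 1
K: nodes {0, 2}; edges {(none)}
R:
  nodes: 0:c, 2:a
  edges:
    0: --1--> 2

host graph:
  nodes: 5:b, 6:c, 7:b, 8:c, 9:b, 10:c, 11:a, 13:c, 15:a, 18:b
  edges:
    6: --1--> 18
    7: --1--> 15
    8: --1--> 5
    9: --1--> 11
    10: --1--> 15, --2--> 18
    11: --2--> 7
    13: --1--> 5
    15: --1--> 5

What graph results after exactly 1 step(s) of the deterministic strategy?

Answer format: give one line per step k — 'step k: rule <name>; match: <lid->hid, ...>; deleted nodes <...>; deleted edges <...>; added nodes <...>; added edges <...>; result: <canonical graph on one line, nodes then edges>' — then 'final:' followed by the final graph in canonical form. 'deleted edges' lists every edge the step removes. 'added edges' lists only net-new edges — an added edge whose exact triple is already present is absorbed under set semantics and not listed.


step 1: rule r1; match: 0->10, 1->18, 2->5; deleted nodes (none); deleted edges (10,18,2); added nodes (none); added edges (10,5,1); (10,18,1); result: nodes: 5:b, 6:c, 7:b, 8:c, 9:b, 10:c, 11:a, 13:c, 15:a, 18:b edges: (6,18,1); (7,15,1); (8,5,1); (9,11,1); (10,5,1); (10,15,1); (10,18,1); (11,7,2); (13,5,1); (15,5,1)
final:
nodes: 5:b, 6:c, 7:b, 8:c, 9:b, 10:c, 11:a, 13:c, 15:a, 18:b
edges: (6,18,1); (7,15,1); (8,5,1); (9,11,1); (10,5,1); (10,15,1); (10,18,1); (11,7,2); (13,5,1); (15,5,1)
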